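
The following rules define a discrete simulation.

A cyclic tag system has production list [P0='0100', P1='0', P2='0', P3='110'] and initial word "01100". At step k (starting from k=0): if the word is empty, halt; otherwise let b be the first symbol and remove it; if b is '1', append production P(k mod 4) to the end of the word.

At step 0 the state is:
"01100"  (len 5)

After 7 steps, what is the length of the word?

t=0: "01100"  (len 5)
t=1: "1100"  (len 4)
t=2: "1000"  (len 4)
t=3: "0000"  (len 4)
t=4: "000"  (len 3)
t=5: "00"  (len 2)
t=6: "0"  (len 1)
t=7: (halted — word empty)

0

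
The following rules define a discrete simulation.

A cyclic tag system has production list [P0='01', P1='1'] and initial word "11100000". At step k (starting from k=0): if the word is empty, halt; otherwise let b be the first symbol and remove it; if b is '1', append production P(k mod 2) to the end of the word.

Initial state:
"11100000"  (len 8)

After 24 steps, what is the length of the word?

0) "11100000"  (len 8)
1) "110000001"  (len 9)
2) "100000011"  (len 9)
3) "0000001101"  (len 10)
4) "000001101"  (len 9)
5) "00001101"  (len 8)
6) "0001101"  (len 7)
7) "001101"  (len 6)
8) "01101"  (len 5)
9) "1101"  (len 4)
10) "1011"  (len 4)
11) "01101"  (len 5)
12) "1101"  (len 4)
13) "10101"  (len 5)
14) "01011"  (len 5)
15) "1011"  (len 4)
16) "0111"  (len 4)
17) "111"  (len 3)
18) "111"  (len 3)
19) "1101"  (len 4)
20) "1011"  (len 4)
21) "01101"  (len 5)
22) "1101"  (len 4)
23) "10101"  (len 5)
24) "01011"  (len 5)

5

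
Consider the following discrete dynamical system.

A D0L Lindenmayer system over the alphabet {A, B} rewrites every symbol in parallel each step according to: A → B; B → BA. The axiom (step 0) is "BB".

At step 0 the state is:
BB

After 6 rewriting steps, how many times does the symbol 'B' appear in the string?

gen 0: BB
gen 1: BABA
gen 2: BABBAB
gen 3: BABBABABBA
gen 4: BABBABABBABBABAB
gen 5: BABBABABBABBABABBABABBABBA
gen 6: BABBABABBABBABABBABABBABBABABBABBABABBABAB

26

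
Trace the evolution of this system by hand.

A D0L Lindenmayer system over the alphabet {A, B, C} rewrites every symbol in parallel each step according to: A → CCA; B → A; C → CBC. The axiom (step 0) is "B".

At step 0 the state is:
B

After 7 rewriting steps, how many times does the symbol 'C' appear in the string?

218

k=0  B
k=1  A
k=2  CCA
k=3  CBCCBCCCA
k=4  CBCACBCCBCACBCCBCCBCCCA
k=5  CBCACBCCCACBCACBCCBCACBCCCACBCACBCCBCACBCCBCACBCCBCCBCCCA
k=6  CBCACBCCCACBCACBCCBCCBCCCACBCACBCCCACBCACBCCBCACBCCCACBCAC…CCBCACBCCCACBCACBCCBCACBCCCACBCACBCCBCACBCCBCACBCCBCCBCCCA  (len 143)
k=7  CBCACBCCCACBCACBCCBCCBCCCACBCACBCCCACBCACBCCBCACBCCBCACBCC…CCBCACBCCCACBCACBCCBCACBCCCACBCACBCCBCACBCCBCACBCCBCCBCCCA  (len 361)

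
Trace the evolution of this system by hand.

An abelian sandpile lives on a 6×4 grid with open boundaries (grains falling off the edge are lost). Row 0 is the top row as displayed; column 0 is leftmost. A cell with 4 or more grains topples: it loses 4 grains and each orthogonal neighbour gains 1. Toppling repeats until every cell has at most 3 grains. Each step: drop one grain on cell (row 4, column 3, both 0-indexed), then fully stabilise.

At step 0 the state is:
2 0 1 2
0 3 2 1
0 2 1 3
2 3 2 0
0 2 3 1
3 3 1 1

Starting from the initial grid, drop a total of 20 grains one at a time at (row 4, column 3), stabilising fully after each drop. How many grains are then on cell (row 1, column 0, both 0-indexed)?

step 0: 2 0 1 2
0 3 2 1
0 2 1 3
2 3 2 0
0 2 3 1
3 3 1 1
step 1: 2 0 1 2
0 3 2 1
0 2 1 3
2 3 2 0
0 2 3 2
3 3 1 1
step 2: 2 0 1 2
0 3 2 1
0 2 1 3
2 3 2 0
0 2 3 3
3 3 1 1
step 3: 2 0 1 2
0 3 2 1
0 2 1 3
2 3 3 1
0 3 0 1
3 3 2 2
step 4: 2 0 1 2
0 3 2 1
0 2 1 3
2 3 3 1
0 3 0 2
3 3 2 2
step 5: 2 0 1 2
0 3 2 1
0 2 1 3
2 3 3 1
0 3 0 3
3 3 2 2
step 6: 2 0 1 2
0 3 2 1
0 2 1 3
2 3 3 2
0 3 1 0
3 3 2 3
step 7: 2 0 1 2
0 3 2 1
0 2 1 3
2 3 3 2
0 3 1 1
3 3 2 3
step 8: 2 0 1 2
0 3 2 1
0 2 1 3
2 3 3 2
0 3 1 2
3 3 2 3
step 9: 2 0 1 2
0 3 2 1
0 2 1 3
2 3 3 2
0 3 1 3
3 3 2 3
step 10: 2 0 1 2
0 3 2 1
0 2 1 3
2 3 3 3
0 3 2 1
3 3 3 0
step 11: 2 0 1 2
0 3 2 1
0 2 1 3
2 3 3 3
0 3 2 2
3 3 3 0
step 12: 2 0 1 2
0 3 2 1
0 2 1 3
2 3 3 3
0 3 2 3
3 3 3 0
step 13: 2 0 1 2
0 3 2 2
0 3 3 0
3 1 2 2
2 2 2 2
0 2 1 2
step 14: 2 0 1 2
0 3 2 2
0 3 3 0
3 1 2 2
2 2 2 3
0 2 1 2
step 15: 2 0 1 2
0 3 2 2
0 3 3 0
3 1 2 3
2 2 3 0
0 2 1 3
step 16: 2 0 1 2
0 3 2 2
0 3 3 0
3 1 2 3
2 2 3 1
0 2 1 3
step 17: 2 0 1 2
0 3 2 2
0 3 3 0
3 1 2 3
2 2 3 2
0 2 1 3
step 18: 2 0 1 2
0 3 2 2
0 3 3 0
3 1 2 3
2 2 3 3
0 2 1 3
step 19: 2 1 2 2
1 1 0 3
1 1 2 2
3 3 1 1
2 3 1 3
0 2 3 0
step 20: 2 1 2 2
1 1 0 3
1 1 2 2
3 3 1 2
2 3 2 0
0 2 3 1

1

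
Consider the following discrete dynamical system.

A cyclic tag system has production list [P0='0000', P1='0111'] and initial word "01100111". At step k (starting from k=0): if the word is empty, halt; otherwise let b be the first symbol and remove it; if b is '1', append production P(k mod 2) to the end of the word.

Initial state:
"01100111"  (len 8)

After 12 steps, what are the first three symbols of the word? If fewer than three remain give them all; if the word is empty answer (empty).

000

0) "01100111"  (len 8)
1) "1100111"  (len 7)
2) "1001110111"  (len 10)
3) "0011101110000"  (len 13)
4) "011101110000"  (len 12)
5) "11101110000"  (len 11)
6) "11011100000111"  (len 14)
7) "10111000001110000"  (len 17)
8) "01110000011100000111"  (len 20)
9) "1110000011100000111"  (len 19)
10) "1100000111000001110111"  (len 22)
11) "1000001110000011101110000"  (len 25)
12) "0000011100000111011100000111"  (len 28)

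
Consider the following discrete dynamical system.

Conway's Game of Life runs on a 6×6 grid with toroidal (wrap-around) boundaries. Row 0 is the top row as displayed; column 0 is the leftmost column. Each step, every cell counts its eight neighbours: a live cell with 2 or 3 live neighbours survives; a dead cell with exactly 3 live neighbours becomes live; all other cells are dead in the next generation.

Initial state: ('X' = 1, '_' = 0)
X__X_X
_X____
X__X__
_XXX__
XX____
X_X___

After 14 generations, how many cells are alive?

step 0: X__X_X
_X____
X__X__
_XXX__
XX____
X_X___
step 1: X_X__X
_XX_XX
X__X__
___X__
X__X__
__X___
step 2: X_X_XX
__X_X_
XX_X_X
__XXX_
__XX__
X_XX_X
step 3: X_X___
__X___
XX___X
X____X
_____X
X_____
step 4: ______
__X__X
_X___X
_X__X_
_____X
XX___X
step 5: _X___X
X_____
_XX_XX
____XX
_X__XX
X____X
step 6: _X___X
__X_X_
_X_XX_
_XX___
______
_X____
step 7: XXX___
XXX_XX
_X__X_
_XXX__
_XX___
X_____
step 8: __XX__
____X_
____X_
X__X__
X__X__
X_____
step 9: ___X__
____X_
___XXX
___XXX
XX___X
_XXX__
step 10: ___XX_
_____X
______
__XX__
_X___X
_X_XX_
step 11: __XX_X
____X_
______
__X___
XX____
X__X_X
step 12: X_XX_X
___XX_
______
_X____
XXX__X
___X_X
step 13: X_X__X
__XXXX
______
_XX___
_XX_XX
___X__
step 14: XXX__X
XXXXXX
_X__X_
XXXX__
XX__X_
___X__

20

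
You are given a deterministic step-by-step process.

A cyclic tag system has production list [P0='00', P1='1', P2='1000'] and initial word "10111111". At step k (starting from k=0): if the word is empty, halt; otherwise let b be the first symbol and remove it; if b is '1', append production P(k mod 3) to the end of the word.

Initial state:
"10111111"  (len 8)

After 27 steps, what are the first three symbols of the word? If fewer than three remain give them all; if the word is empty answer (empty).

000

t=0: "10111111"  (len 8)
t=1: "011111100"  (len 9)
t=2: "11111100"  (len 8)
t=3: "11111001000"  (len 11)
t=4: "111100100000"  (len 12)
t=5: "111001000001"  (len 12)
t=6: "110010000011000"  (len 15)
t=7: "1001000001100000"  (len 16)
t=8: "0010000011000001"  (len 16)
t=9: "010000011000001"  (len 15)
t=10: "10000011000001"  (len 14)
t=11: "00000110000011"  (len 14)
t=12: "0000110000011"  (len 13)
t=13: "000110000011"  (len 12)
t=14: "00110000011"  (len 11)
t=15: "0110000011"  (len 10)
t=16: "110000011"  (len 9)
t=17: "100000111"  (len 9)
t=18: "000001111000"  (len 12)
t=19: "00001111000"  (len 11)
t=20: "0001111000"  (len 10)
t=21: "001111000"  (len 9)
t=22: "01111000"  (len 8)
t=23: "1111000"  (len 7)
t=24: "1110001000"  (len 10)
t=25: "11000100000"  (len 11)
t=26: "10001000001"  (len 11)
t=27: "00010000011000"  (len 14)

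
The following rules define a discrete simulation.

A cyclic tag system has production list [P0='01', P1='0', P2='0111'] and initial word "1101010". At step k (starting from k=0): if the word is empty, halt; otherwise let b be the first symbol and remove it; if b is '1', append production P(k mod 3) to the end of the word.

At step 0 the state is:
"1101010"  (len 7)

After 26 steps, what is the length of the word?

19

k=0  "1101010"  (len 7)
k=1  "10101001"  (len 8)
k=2  "01010010"  (len 8)
k=3  "1010010"  (len 7)
k=4  "01001001"  (len 8)
k=5  "1001001"  (len 7)
k=6  "0010010111"  (len 10)
k=7  "010010111"  (len 9)
k=8  "10010111"  (len 8)
k=9  "00101110111"  (len 11)
k=10  "0101110111"  (len 10)
k=11  "101110111"  (len 9)
k=12  "011101110111"  (len 12)
k=13  "11101110111"  (len 11)
k=14  "11011101110"  (len 11)
k=15  "10111011100111"  (len 14)
k=16  "011101110011101"  (len 15)
k=17  "11101110011101"  (len 14)
k=18  "11011100111010111"  (len 17)
k=19  "101110011101011101"  (len 18)
k=20  "011100111010111010"  (len 18)
k=21  "11100111010111010"  (len 17)
k=22  "110011101011101001"  (len 18)
k=23  "100111010111010010"  (len 18)
k=24  "001110101110100100111"  (len 21)
k=25  "01110101110100100111"  (len 20)
k=26  "1110101110100100111"  (len 19)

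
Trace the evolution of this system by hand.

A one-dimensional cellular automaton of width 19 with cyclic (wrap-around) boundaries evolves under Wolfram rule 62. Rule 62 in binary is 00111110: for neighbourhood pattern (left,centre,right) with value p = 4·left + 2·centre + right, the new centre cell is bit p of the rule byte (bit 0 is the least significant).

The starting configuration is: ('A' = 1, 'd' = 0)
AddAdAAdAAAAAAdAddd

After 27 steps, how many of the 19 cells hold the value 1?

[0] AddAdAAdAAAAAAdAddd
[1] AAAAAAdAAdddddAAAdA
[2] ddddddAAdAdddAAddAA
[3] AddddAAdAAAdAAdAAAd
[4] AAddAAdAAddAAdAAddA
[5] ddAAAdAAdAAAdAAdAAA
[6] AAAddAAdAAddAAdAAdd
[7] AddAAAdAAdAAAdAAdAA
[8] dAAAddAAdAAddAAdAAd
[9] AAddAAAdAAdAAAdAAdA
[10] ddAAAddAAdAAddAAdAA
[11] AAAddAAAdAAdAAAdAAd
[12] AddAAAddAAdAAddAAdA
[13] dAAAddAAAdAAdAAAdAA
[14] AAddAAAddAAdAAddAAd
[15] AdAAAddAAAdAAdAAAdA
[16] dAAddAAAddAAdAAddAA
[17] AAdAAAddAAAdAAdAAAd
[18] AdAAddAAAddAAdAAddA
[19] dAAdAAAddAAAdAAdAAA
[20] AAdAAddAAAddAAdAAdd
[21] AdAAdAAAddAAAdAAdAA
[22] dAAdAAddAAAddAAdAAd
[23] AAdAAdAAAddAAAdAAdA
[24] ddAAdAAddAAAddAAdAA
[25] AAAdAAdAAAddAAAdAAd
[26] AddAAdAAddAAAddAAdA
[27] dAAAdAAdAAAddAAAdAA

13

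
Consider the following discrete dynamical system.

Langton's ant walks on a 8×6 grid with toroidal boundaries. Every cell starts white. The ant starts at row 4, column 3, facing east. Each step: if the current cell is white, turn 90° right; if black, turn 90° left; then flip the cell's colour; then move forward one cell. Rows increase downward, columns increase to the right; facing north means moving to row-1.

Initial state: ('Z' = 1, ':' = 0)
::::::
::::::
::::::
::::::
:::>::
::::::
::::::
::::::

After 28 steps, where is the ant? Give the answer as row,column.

2,1

t=0: ::::::
::::::
::::::
::::::
:::>::
::::::
::::::
::::::
t=1: ::::::
::::::
::::::
::::::
:::Z::
:::v::
::::::
::::::
t=2: ::::::
::::::
::::::
::::::
:::Z::
::<Z::
::::::
::::::
t=3: ::::::
::::::
::::::
::::::
::^Z::
::ZZ::
::::::
::::::
t=4: ::::::
::::::
::::::
::::::
::Z>::
::ZZ::
::::::
::::::
t=5: ::::::
::::::
::::::
:::^::
::Z:::
::ZZ::
::::::
::::::
t=6: ::::::
::::::
::::::
:::Z>:
::Z:::
::ZZ::
::::::
::::::
t=7: ::::::
::::::
::::::
:::ZZ:
::Z:v:
::ZZ::
::::::
::::::
t=8: ::::::
::::::
::::::
:::ZZ:
::Z<Z:
::ZZ::
::::::
::::::
t=9: ::::::
::::::
::::::
:::^Z:
::ZZZ:
::ZZ::
::::::
::::::
t=10: ::::::
::::::
::::::
::<:Z:
::ZZZ:
::ZZ::
::::::
::::::
t=11: ::::::
::::::
::^:::
::Z:Z:
::ZZZ:
::ZZ::
::::::
::::::
t=12: ::::::
::::::
::Z>::
::Z:Z:
::ZZZ:
::ZZ::
::::::
::::::
t=13: ::::::
::::::
::ZZ::
::ZvZ:
::ZZZ:
::ZZ::
::::::
::::::
t=14: ::::::
::::::
::ZZ::
::<ZZ:
::ZZZ:
::ZZ::
::::::
::::::
t=15: ::::::
::::::
::ZZ::
:::ZZ:
::vZZ:
::ZZ::
::::::
::::::
t=16: ::::::
::::::
::ZZ::
:::ZZ:
:::>Z:
::ZZ::
::::::
::::::
t=17: ::::::
::::::
::ZZ::
:::^Z:
::::Z:
::ZZ::
::::::
::::::
t=18: ::::::
::::::
::ZZ::
::<:Z:
::::Z:
::ZZ::
::::::
::::::
t=19: ::::::
::::::
::^Z::
::Z:Z:
::::Z:
::ZZ::
::::::
::::::
t=20: ::::::
::::::
:<:Z::
::Z:Z:
::::Z:
::ZZ::
::::::
::::::
t=21: ::::::
:^::::
:Z:Z::
::Z:Z:
::::Z:
::ZZ::
::::::
::::::
t=22: ::::::
:Z>:::
:Z:Z::
::Z:Z:
::::Z:
::ZZ::
::::::
::::::
t=23: ::::::
:ZZ:::
:ZvZ::
::Z:Z:
::::Z:
::ZZ::
::::::
::::::
t=24: ::::::
:ZZ:::
:<ZZ::
::Z:Z:
::::Z:
::ZZ::
::::::
::::::
t=25: ::::::
:ZZ:::
::ZZ::
:vZ:Z:
::::Z:
::ZZ::
::::::
::::::
t=26: ::::::
:ZZ:::
::ZZ::
<ZZ:Z:
::::Z:
::ZZ::
::::::
::::::
t=27: ::::::
:ZZ:::
^:ZZ::
ZZZ:Z:
::::Z:
::ZZ::
::::::
::::::
t=28: ::::::
:ZZ:::
Z>ZZ::
ZZZ:Z:
::::Z:
::ZZ::
::::::
::::::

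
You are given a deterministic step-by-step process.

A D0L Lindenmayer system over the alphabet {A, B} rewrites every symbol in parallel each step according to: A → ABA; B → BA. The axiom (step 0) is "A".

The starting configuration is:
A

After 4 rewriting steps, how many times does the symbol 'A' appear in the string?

t=0: A
t=1: ABA
t=2: ABABAABA
t=3: ABABAABABAABAABABAABA
t=4: ABABAABABAABAABABAABABAABAABABAABAABABAABABAABAABABAABA

34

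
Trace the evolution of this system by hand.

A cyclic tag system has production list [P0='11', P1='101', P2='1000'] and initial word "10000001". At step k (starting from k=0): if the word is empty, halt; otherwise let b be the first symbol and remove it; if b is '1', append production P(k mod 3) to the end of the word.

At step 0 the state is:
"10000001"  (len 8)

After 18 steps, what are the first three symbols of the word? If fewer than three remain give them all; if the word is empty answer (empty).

110

t=0: "10000001"  (len 8)
t=1: "000000111"  (len 9)
t=2: "00000111"  (len 8)
t=3: "0000111"  (len 7)
t=4: "000111"  (len 6)
t=5: "00111"  (len 5)
t=6: "0111"  (len 4)
t=7: "111"  (len 3)
t=8: "11101"  (len 5)
t=9: "11011000"  (len 8)
t=10: "101100011"  (len 9)
t=11: "01100011101"  (len 11)
t=12: "1100011101"  (len 10)
t=13: "10001110111"  (len 11)
t=14: "0001110111101"  (len 13)
t=15: "001110111101"  (len 12)
t=16: "01110111101"  (len 11)
t=17: "1110111101"  (len 10)
t=18: "1101111011000"  (len 13)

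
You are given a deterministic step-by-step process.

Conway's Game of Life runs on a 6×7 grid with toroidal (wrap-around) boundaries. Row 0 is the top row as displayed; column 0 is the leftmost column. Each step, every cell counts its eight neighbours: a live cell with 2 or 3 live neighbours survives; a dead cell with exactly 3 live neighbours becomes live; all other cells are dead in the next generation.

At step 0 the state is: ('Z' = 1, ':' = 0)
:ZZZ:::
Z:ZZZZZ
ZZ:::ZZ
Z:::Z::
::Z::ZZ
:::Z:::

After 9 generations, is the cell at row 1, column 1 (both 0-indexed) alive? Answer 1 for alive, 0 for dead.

step 0: :ZZZ:::
Z:ZZZZZ
ZZ:::ZZ
Z:::Z::
::Z::ZZ
:::Z:::
step 1: ZZ:::ZZ
:::::::
::Z::::
::::Z::
:::ZZZZ
:Z:ZZ::
step 2: ZZZ:ZZZ
ZZ::::Z
:::::::
::::Z::
::Z::::
:Z:Z:::
step 3: :::ZZZ:
::Z::::
Z::::::
:::::::
::ZZ:::
:::ZZZZ
step 4: ::Z:::Z
:::ZZ::
:::::::
:::::::
::ZZ:Z:
::::::Z
step 5: :::Z:Z:
:::Z:::
:::::::
:::::::
:::::::
::ZZ:ZZ
step 6: :::Z:ZZ
::::Z::
:::::::
:::::::
:::::::
::ZZ:ZZ
step 7: ::ZZ::Z
::::ZZ:
:::::::
:::::::
:::::::
::ZZ:ZZ
step 8: ::Z:::Z
:::ZZZ:
:::::::
:::::::
:::::::
::ZZZZZ
step 9: ::Z:::Z
:::ZZZ:
::::Z::
:::::::
:::ZZZ:
::ZZZZZ

0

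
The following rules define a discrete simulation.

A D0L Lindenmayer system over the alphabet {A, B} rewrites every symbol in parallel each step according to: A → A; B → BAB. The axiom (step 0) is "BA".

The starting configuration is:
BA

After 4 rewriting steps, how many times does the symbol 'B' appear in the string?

16

0) BA
1) BABA
2) BABABABA
3) BABABABABABABABA
4) BABABABABABABABABABABABABABABABA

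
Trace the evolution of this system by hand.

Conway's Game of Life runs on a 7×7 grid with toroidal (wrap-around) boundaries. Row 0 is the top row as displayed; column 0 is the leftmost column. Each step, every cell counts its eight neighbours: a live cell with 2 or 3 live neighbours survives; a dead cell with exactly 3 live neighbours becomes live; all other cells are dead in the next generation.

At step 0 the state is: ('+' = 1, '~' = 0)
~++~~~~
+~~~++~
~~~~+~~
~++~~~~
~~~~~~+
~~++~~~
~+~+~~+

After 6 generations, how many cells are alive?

10

0) ~++~~~~
+~~~++~
~~~~+~~
~++~~~~
~~~~~~+
~~++~~~
~+~+~~+
1) ~++++++
~+~+++~
~+~+++~
~~~~~~~
~+~+~~~
+~++~~~
++~+~~~
2) ~~~~~~+
~+~~~~~
~~~+~+~
~~~+~~~
~+~+~~~
+~~++~~
~~~~~+~
3) ~~~~~~~
~~~~~~~
~~+~+~~
~~~+~~~
~~~+~~~
~~+++~~
~~~~+++
4) ~~~~~+~
~~~~~~~
~~~+~~~
~~+++~~
~~~~~~~
~~+~~~~
~~~~++~
5) ~~~~++~
~~~~~~~
~~+++~~
~~+++~~
~~+~~~~
~~~~~~~
~~~~++~
6) ~~~~++~
~~~~~+~
~~+~+~~
~+~~+~~
~~+~~~~
~~~~~~~
~~~~++~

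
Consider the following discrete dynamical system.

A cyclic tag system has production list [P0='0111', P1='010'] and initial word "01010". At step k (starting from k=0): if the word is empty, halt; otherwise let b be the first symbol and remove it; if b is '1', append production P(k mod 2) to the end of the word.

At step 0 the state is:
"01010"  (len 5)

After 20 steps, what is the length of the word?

16

k=0  "01010"  (len 5)
k=1  "1010"  (len 4)
k=2  "010010"  (len 6)
k=3  "10010"  (len 5)
k=4  "0010010"  (len 7)
k=5  "010010"  (len 6)
k=6  "10010"  (len 5)
k=7  "00100111"  (len 8)
k=8  "0100111"  (len 7)
k=9  "100111"  (len 6)
k=10  "00111010"  (len 8)
k=11  "0111010"  (len 7)
k=12  "111010"  (len 6)
k=13  "110100111"  (len 9)
k=14  "10100111010"  (len 11)
k=15  "01001110100111"  (len 14)
k=16  "1001110100111"  (len 13)
k=17  "0011101001110111"  (len 16)
k=18  "011101001110111"  (len 15)
k=19  "11101001110111"  (len 14)
k=20  "1101001110111010"  (len 16)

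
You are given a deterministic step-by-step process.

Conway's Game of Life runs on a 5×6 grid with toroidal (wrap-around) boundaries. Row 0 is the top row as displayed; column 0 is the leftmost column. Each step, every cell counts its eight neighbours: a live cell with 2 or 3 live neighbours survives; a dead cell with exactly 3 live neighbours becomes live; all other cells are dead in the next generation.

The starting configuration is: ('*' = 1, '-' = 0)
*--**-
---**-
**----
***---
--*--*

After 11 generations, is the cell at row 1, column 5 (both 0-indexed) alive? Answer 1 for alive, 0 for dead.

0) *--**-
---**-
**----
***---
--*--*
1) --*---
*****-
*--*-*
--*--*
--*-**
2) *-----
*---*-
------
-**---
-**-**
3) *--**-
-----*
-*----
****--
--**-*
4) *-**--
*---**
-*----
*--**-
-----*
5) **-*--
*-****
-*-*--
*---**
***--*
6) ------
-----*
-*----
---**-
--**--
7) ------
------
----*-
---**-
--***-
8) ---*--
------
---**-
--*--*
--*-*-
9) ---*--
---**-
---**-
--*--*
--*-*-
10) --*---
--*---
--*--*
--*--*
--*-*-
11) -**---
-***--
-***--
-**-**
-**---

0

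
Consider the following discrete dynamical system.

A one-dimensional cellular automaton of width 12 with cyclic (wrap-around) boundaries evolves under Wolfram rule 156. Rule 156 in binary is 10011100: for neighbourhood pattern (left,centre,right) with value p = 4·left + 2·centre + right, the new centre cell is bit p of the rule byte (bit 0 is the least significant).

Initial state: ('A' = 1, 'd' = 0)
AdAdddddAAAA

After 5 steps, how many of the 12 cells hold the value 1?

step 0: AdAdddddAAAA
step 1: ddAAddddAAAA
step 2: AdAdAdddAAAd
step 3: AdAdAAddAAdd
step 4: AdAdAdAdAdAd
step 5: AdAdAdAdAdAd

6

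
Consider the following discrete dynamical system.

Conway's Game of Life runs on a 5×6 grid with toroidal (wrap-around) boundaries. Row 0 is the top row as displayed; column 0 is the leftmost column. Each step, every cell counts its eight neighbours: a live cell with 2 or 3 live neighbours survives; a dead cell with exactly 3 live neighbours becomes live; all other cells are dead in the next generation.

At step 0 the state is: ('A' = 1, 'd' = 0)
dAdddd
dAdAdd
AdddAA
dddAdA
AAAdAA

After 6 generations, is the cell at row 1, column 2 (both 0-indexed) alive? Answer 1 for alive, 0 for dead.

1

k=0  dAdddd
dAdAdd
AdddAA
dddAdA
AAAdAA
k=1  dddAAA
dAAdAA
AdAAdA
ddAAdd
dAAAAA
k=2  dddddd
dAdddd
AddddA
dddddd
AAdddA
k=3  dAdddd
Addddd
Addddd
dAdddd
Addddd
k=4  AAdddd
AAdddd
AAdddd
AAdddd
AAdddd
k=5  ddAddA
ddAddA
ddAddA
ddAddA
ddAddA
k=6  AAAAAA
AAAAAA
AAAAAA
AAAAAA
AAAAAA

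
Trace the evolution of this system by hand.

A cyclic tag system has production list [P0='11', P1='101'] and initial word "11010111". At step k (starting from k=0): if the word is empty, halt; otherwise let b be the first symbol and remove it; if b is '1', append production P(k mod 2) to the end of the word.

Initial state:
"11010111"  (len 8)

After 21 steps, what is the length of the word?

0) "11010111"  (len 8)
1) "101011111"  (len 9)
2) "01011111101"  (len 11)
3) "1011111101"  (len 10)
4) "011111101101"  (len 12)
5) "11111101101"  (len 11)
6) "1111101101101"  (len 13)
7) "11110110110111"  (len 14)
8) "1110110110111101"  (len 16)
9) "11011011011110111"  (len 17)
10) "1011011011110111101"  (len 19)
11) "01101101111011110111"  (len 20)
12) "1101101111011110111"  (len 19)
13) "10110111101111011111"  (len 20)
14) "0110111101111011111101"  (len 22)
15) "110111101111011111101"  (len 21)
16) "10111101111011111101101"  (len 23)
17) "011110111101111110110111"  (len 24)
18) "11110111101111110110111"  (len 23)
19) "111011110111111011011111"  (len 24)
20) "11011110111111011011111101"  (len 26)
21) "101111011111101101111110111"  (len 27)

27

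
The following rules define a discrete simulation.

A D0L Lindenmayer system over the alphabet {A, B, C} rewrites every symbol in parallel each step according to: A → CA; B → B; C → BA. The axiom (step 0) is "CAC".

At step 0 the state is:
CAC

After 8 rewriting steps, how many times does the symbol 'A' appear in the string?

76

gen 0: CAC
gen 1: BACABA
gen 2: BCABACABCA
gen 3: BBACABCABACABBACA
gen 4: BBCABACABBACABCABACABBCABACA
gen 5: BBBACABCABACABBCABACABBACABCABACABBBACABCABACA
gen 6: BBBCABACABBACABCABACABBBACABCABACABBCABACABBACABCABACABBBCABACABBACABCABACA
gen 7: BBBBACABCABACABBCABACABBACABCABACABBBCABACABBACABCABACABBB…BACABBCABACABBACABCABACABBBBACABCABACABBCABACABBACABCABACA  (len 122)
gen 8: BBBBCABACABBACABCABACABBBACABCABACABBCABACABBACABCABACABBB…ACABBBBCABACABBACABCABACABBBACABCABACABBCABACABBACABCABACA  (len 198)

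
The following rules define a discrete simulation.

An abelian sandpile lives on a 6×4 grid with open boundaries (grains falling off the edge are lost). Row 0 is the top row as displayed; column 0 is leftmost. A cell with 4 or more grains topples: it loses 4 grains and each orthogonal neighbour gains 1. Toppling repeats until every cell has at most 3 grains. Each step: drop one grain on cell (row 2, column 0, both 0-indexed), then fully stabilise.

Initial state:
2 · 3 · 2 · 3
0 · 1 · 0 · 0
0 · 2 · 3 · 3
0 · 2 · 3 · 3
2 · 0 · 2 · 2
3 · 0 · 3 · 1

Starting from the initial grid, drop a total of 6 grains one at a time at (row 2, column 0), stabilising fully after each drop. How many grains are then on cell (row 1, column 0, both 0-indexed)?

1

k=0  2 · 3 · 2 · 3
0 · 1 · 0 · 0
0 · 2 · 3 · 3
0 · 2 · 3 · 3
2 · 0 · 2 · 2
3 · 0 · 3 · 1
k=1  2 · 3 · 2 · 3
0 · 1 · 0 · 0
1 · 2 · 3 · 3
0 · 2 · 3 · 3
2 · 0 · 2 · 2
3 · 0 · 3 · 1
k=2  2 · 3 · 2 · 3
0 · 1 · 0 · 0
2 · 2 · 3 · 3
0 · 2 · 3 · 3
2 · 0 · 2 · 2
3 · 0 · 3 · 1
k=3  2 · 3 · 2 · 3
0 · 1 · 0 · 0
3 · 2 · 3 · 3
0 · 2 · 3 · 3
2 · 0 · 2 · 2
3 · 0 · 3 · 1
k=4  2 · 3 · 2 · 3
1 · 1 · 0 · 0
0 · 3 · 3 · 3
1 · 2 · 3 · 3
2 · 0 · 2 · 2
3 · 0 · 3 · 1
k=5  2 · 3 · 2 · 3
1 · 1 · 0 · 0
1 · 3 · 3 · 3
1 · 2 · 3 · 3
2 · 0 · 2 · 2
3 · 0 · 3 · 1
k=6  2 · 3 · 2 · 3
1 · 1 · 0 · 0
2 · 3 · 3 · 3
1 · 2 · 3 · 3
2 · 0 · 2 · 2
3 · 0 · 3 · 1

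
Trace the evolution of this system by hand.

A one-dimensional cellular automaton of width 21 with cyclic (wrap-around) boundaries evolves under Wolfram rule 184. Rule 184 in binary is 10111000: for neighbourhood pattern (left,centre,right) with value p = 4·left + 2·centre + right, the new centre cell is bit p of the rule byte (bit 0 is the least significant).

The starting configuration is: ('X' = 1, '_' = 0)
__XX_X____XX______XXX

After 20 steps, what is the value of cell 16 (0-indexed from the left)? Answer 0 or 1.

0

gen 0: __XX_X____XX______XXX
gen 1: X_X_X_X___X_X_____XX_
gen 2: _X_X_X_X___X_X____X_X
gen 3: X_X_X_X_X___X_X____X_
gen 4: _X_X_X_X_X___X_X____X
gen 5: X_X_X_X_X_X___X_X____
gen 6: _X_X_X_X_X_X___X_X___
gen 7: __X_X_X_X_X_X___X_X__
gen 8: ___X_X_X_X_X_X___X_X_
gen 9: ____X_X_X_X_X_X___X_X
gen 10: X____X_X_X_X_X_X___X_
gen 11: _X____X_X_X_X_X_X___X
gen 12: X_X____X_X_X_X_X_X___
gen 13: _X_X____X_X_X_X_X_X__
gen 14: __X_X____X_X_X_X_X_X_
gen 15: ___X_X____X_X_X_X_X_X
gen 16: X___X_X____X_X_X_X_X_
gen 17: _X___X_X____X_X_X_X_X
gen 18: X_X___X_X____X_X_X_X_
gen 19: _X_X___X_X____X_X_X_X
gen 20: X_X_X___X_X____X_X_X_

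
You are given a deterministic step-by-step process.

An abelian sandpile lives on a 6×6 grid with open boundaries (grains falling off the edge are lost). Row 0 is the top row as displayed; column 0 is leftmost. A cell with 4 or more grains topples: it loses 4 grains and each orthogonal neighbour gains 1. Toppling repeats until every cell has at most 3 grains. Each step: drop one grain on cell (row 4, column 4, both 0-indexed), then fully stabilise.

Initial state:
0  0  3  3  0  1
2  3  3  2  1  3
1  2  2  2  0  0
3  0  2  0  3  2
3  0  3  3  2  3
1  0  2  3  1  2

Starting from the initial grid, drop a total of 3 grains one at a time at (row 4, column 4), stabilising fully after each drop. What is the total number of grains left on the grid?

k=0  0  0  3  3  0  1
2  3  3  2  1  3
1  2  2  2  0  0
3  0  2  0  3  2
3  0  3  3  2  3
1  0  2  3  1  2
k=1  0  0  3  3  0  1
2  3  3  2  1  3
1  2  2  2  0  0
3  0  2  0  3  2
3  0  3  3  3  3
1  0  2  3  1  2
k=2  0  0  3  3  0  1
2  3  3  2  1  3
1  2  2  2  1  1
3  0  3  2  1  0
3  1  1  2  3  1
1  1  0  1  3  3
k=3  0  0  3  3  0  1
2  3  3  2  1  3
1  2  2  2  1  1
3  0  3  2  2  0
3  1  1  3  1  3
1  1  0  2  1  0

57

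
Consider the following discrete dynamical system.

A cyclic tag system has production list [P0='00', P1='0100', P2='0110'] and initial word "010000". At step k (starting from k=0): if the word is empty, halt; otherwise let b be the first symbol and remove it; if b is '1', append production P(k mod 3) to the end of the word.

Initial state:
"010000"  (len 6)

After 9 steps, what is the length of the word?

gen 0: "010000"  (len 6)
gen 1: "10000"  (len 5)
gen 2: "00000100"  (len 8)
gen 3: "0000100"  (len 7)
gen 4: "000100"  (len 6)
gen 5: "00100"  (len 5)
gen 6: "0100"  (len 4)
gen 7: "100"  (len 3)
gen 8: "000100"  (len 6)
gen 9: "00100"  (len 5)

5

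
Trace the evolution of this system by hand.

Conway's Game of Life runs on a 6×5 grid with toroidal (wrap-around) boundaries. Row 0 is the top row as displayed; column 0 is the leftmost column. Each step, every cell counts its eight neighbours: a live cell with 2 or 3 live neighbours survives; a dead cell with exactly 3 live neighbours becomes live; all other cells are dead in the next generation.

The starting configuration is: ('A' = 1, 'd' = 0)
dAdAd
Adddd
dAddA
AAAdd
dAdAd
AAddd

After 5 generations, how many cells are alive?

9

step 0: dAdAd
Adddd
dAddA
AAAdd
dAdAd
AAddd
step 1: dAAdA
AAAdA
ddAdA
dddAA
ddddA
AAddA
step 2: ddddd
ddddA
ddAdd
AdddA
ddddd
dAAdA
step 3: AddAd
ddddd
AddAA
ddddd
dAdAA
ddddd
step 4: ddddd
AddAd
ddddA
ddAdd
ddddd
AdAAd
step 5: dAAAd
ddddA
dddAA
ddddd
dAAAd
ddddd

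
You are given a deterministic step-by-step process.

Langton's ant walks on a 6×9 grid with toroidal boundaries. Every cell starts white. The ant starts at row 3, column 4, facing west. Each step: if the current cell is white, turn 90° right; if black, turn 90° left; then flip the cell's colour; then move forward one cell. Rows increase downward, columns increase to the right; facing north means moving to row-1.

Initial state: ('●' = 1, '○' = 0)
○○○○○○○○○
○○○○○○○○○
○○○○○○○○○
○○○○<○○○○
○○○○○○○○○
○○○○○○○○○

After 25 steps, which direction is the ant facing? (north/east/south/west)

north

[0] ○○○○○○○○○
○○○○○○○○○
○○○○○○○○○
○○○○<○○○○
○○○○○○○○○
○○○○○○○○○
[1] ○○○○○○○○○
○○○○○○○○○
○○○○^○○○○
○○○○●○○○○
○○○○○○○○○
○○○○○○○○○
[2] ○○○○○○○○○
○○○○○○○○○
○○○○●>○○○
○○○○●○○○○
○○○○○○○○○
○○○○○○○○○
[3] ○○○○○○○○○
○○○○○○○○○
○○○○●●○○○
○○○○●v○○○
○○○○○○○○○
○○○○○○○○○
[4] ○○○○○○○○○
○○○○○○○○○
○○○○●●○○○
○○○○<●○○○
○○○○○○○○○
○○○○○○○○○
[5] ○○○○○○○○○
○○○○○○○○○
○○○○●●○○○
○○○○○●○○○
○○○○v○○○○
○○○○○○○○○
[6] ○○○○○○○○○
○○○○○○○○○
○○○○●●○○○
○○○○○●○○○
○○○<●○○○○
○○○○○○○○○
[7] ○○○○○○○○○
○○○○○○○○○
○○○○●●○○○
○○○^○●○○○
○○○●●○○○○
○○○○○○○○○
[8] ○○○○○○○○○
○○○○○○○○○
○○○○●●○○○
○○○●>●○○○
○○○●●○○○○
○○○○○○○○○
[9] ○○○○○○○○○
○○○○○○○○○
○○○○●●○○○
○○○●●●○○○
○○○●v○○○○
○○○○○○○○○
[10] ○○○○○○○○○
○○○○○○○○○
○○○○●●○○○
○○○●●●○○○
○○○●○>○○○
○○○○○○○○○
[11] ○○○○○○○○○
○○○○○○○○○
○○○○●●○○○
○○○●●●○○○
○○○●○●○○○
○○○○○v○○○
[12] ○○○○○○○○○
○○○○○○○○○
○○○○●●○○○
○○○●●●○○○
○○○●○●○○○
○○○○<●○○○
[13] ○○○○○○○○○
○○○○○○○○○
○○○○●●○○○
○○○●●●○○○
○○○●^●○○○
○○○○●●○○○
[14] ○○○○○○○○○
○○○○○○○○○
○○○○●●○○○
○○○●●●○○○
○○○●●>○○○
○○○○●●○○○
[15] ○○○○○○○○○
○○○○○○○○○
○○○○●●○○○
○○○●●^○○○
○○○●●○○○○
○○○○●●○○○
[16] ○○○○○○○○○
○○○○○○○○○
○○○○●●○○○
○○○●<○○○○
○○○●●○○○○
○○○○●●○○○
[17] ○○○○○○○○○
○○○○○○○○○
○○○○●●○○○
○○○●○○○○○
○○○●v○○○○
○○○○●●○○○
[18] ○○○○○○○○○
○○○○○○○○○
○○○○●●○○○
○○○●○○○○○
○○○●○>○○○
○○○○●●○○○
[19] ○○○○○○○○○
○○○○○○○○○
○○○○●●○○○
○○○●○○○○○
○○○●○●○○○
○○○○●v○○○
[20] ○○○○○○○○○
○○○○○○○○○
○○○○●●○○○
○○○●○○○○○
○○○●○●○○○
○○○○●○>○○
[21] ○○○○○○v○○
○○○○○○○○○
○○○○●●○○○
○○○●○○○○○
○○○●○●○○○
○○○○●○●○○
[22] ○○○○○<●○○
○○○○○○○○○
○○○○●●○○○
○○○●○○○○○
○○○●○●○○○
○○○○●○●○○
[23] ○○○○○●●○○
○○○○○○○○○
○○○○●●○○○
○○○●○○○○○
○○○●○●○○○
○○○○●^●○○
[24] ○○○○○●●○○
○○○○○○○○○
○○○○●●○○○
○○○●○○○○○
○○○●○●○○○
○○○○●●>○○
[25] ○○○○○●●○○
○○○○○○○○○
○○○○●●○○○
○○○●○○○○○
○○○●○●^○○
○○○○●●○○○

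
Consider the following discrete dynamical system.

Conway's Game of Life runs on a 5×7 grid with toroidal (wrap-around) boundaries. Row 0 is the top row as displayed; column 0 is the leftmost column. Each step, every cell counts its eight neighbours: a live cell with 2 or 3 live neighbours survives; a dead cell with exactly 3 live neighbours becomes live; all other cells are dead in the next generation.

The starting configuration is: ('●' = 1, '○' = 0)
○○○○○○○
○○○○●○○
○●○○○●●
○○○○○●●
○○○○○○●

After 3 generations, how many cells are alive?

8

t=0: ○○○○○○○
○○○○●○○
○●○○○●●
○○○○○●●
○○○○○○●
t=1: ○○○○○○○
○○○○○●○
●○○○●○●
○○○○○○○
○○○○○●●
t=2: ○○○○○●●
○○○○○●●
○○○○○●●
●○○○○○○
○○○○○○○
t=3: ○○○○○●●
●○○○●○○
●○○○○●○
○○○○○○●
○○○○○○●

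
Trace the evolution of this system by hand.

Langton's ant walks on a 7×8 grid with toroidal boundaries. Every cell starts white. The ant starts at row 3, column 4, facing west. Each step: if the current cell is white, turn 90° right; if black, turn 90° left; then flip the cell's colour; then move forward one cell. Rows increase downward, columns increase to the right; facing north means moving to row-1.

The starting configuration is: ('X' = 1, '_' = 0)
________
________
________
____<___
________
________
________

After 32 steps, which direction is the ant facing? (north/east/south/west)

gen 0: ________
________
________
____<___
________
________
________
gen 1: ________
________
____^___
____X___
________
________
________
gen 2: ________
________
____X>__
____X___
________
________
________
gen 3: ________
________
____XX__
____Xv__
________
________
________
gen 4: ________
________
____XX__
____<X__
________
________
________
gen 5: ________
________
____XX__
_____X__
____v___
________
________
gen 6: ________
________
____XX__
_____X__
___<X___
________
________
gen 7: ________
________
____XX__
___^_X__
___XX___
________
________
gen 8: ________
________
____XX__
___X>X__
___XX___
________
________
gen 9: ________
________
____XX__
___XXX__
___Xv___
________
________
gen 10: ________
________
____XX__
___XXX__
___X_>__
________
________
gen 11: ________
________
____XX__
___XXX__
___X_X__
_____v__
________
gen 12: ________
________
____XX__
___XXX__
___X_X__
____<X__
________
gen 13: ________
________
____XX__
___XXX__
___X^X__
____XX__
________
gen 14: ________
________
____XX__
___XXX__
___XX>__
____XX__
________
gen 15: ________
________
____XX__
___XX^__
___XX___
____XX__
________
gen 16: ________
________
____XX__
___X<___
___XX___
____XX__
________
gen 17: ________
________
____XX__
___X____
___Xv___
____XX__
________
gen 18: ________
________
____XX__
___X____
___X_>__
____XX__
________
gen 19: ________
________
____XX__
___X____
___X_X__
____Xv__
________
gen 20: ________
________
____XX__
___X____
___X_X__
____X_>_
________
gen 21: ________
________
____XX__
___X____
___X_X__
____X_X_
______v_
gen 22: ________
________
____XX__
___X____
___X_X__
____X_X_
_____<X_
gen 23: ________
________
____XX__
___X____
___X_X__
____X^X_
_____XX_
gen 24: ________
________
____XX__
___X____
___X_X__
____XX>_
_____XX_
gen 25: ________
________
____XX__
___X____
___X_X^_
____XX__
_____XX_
gen 26: ________
________
____XX__
___X____
___X_XX>
____XX__
_____XX_
gen 27: ________
________
____XX__
___X____
___X_XXX
____XX_v
_____XX_
gen 28: ________
________
____XX__
___X____
___X_XXX
____XX<X
_____XX_
gen 29: ________
________
____XX__
___X____
___X_X^X
____XXXX
_____XX_
gen 30: ________
________
____XX__
___X____
___X_<_X
____XXXX
_____XX_
gen 31: ________
________
____XX__
___X____
___X___X
____XvXX
_____XX_
gen 32: ________
________
____XX__
___X____
___X___X
____X_>X
_____XX_

east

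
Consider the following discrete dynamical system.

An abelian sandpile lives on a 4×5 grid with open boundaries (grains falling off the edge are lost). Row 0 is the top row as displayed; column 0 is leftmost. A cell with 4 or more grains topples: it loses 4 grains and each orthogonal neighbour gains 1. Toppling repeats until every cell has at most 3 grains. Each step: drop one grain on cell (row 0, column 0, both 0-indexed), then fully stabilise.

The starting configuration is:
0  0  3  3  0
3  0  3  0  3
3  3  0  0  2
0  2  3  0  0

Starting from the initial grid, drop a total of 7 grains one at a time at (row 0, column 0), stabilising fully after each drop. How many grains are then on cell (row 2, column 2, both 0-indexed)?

gen 0: 0  0  3  3  0
3  0  3  0  3
3  3  0  0  2
0  2  3  0  0
gen 1: 1  0  3  3  0
3  0  3  0  3
3  3  0  0  2
0  2  3  0  0
gen 2: 2  0  3  3  0
3  0  3  0  3
3  3  0  0  2
0  2  3  0  0
gen 3: 3  0  3  3  0
3  0  3  0  3
3  3  0  0  2
0  2  3  0  0
gen 4: 1  1  3  3  0
1  2  3  0  3
1  0  1  0  2
1  3  3  0  0
gen 5: 2  1  3  3  0
1  2  3  0  3
1  0  1  0  2
1  3  3  0  0
gen 6: 3  1  3  3  0
1  2  3  0  3
1  0  1  0  2
1  3  3  0  0
gen 7: 0  2  3  3  0
2  2  3  0  3
1  0  1  0  2
1  3  3  0  0

1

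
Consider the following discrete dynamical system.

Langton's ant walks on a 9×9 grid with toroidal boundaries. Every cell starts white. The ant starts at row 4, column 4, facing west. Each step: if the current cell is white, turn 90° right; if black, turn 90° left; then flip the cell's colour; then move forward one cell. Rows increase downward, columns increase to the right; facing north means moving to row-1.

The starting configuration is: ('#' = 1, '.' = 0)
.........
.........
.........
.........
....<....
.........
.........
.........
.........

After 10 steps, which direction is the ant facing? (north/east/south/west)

east

gen 0: .........
.........
.........
.........
....<....
.........
.........
.........
.........
gen 1: .........
.........
.........
....^....
....#....
.........
.........
.........
.........
gen 2: .........
.........
.........
....#>...
....#....
.........
.........
.........
.........
gen 3: .........
.........
.........
....##...
....#v...
.........
.........
.........
.........
gen 4: .........
.........
.........
....##...
....<#...
.........
.........
.........
.........
gen 5: .........
.........
.........
....##...
.....#...
....v....
.........
.........
.........
gen 6: .........
.........
.........
....##...
.....#...
...<#....
.........
.........
.........
gen 7: .........
.........
.........
....##...
...^.#...
...##....
.........
.........
.........
gen 8: .........
.........
.........
....##...
...#>#...
...##....
.........
.........
.........
gen 9: .........
.........
.........
....##...
...###...
...#v....
.........
.........
.........
gen 10: .........
.........
.........
....##...
...###...
...#.>...
.........
.........
.........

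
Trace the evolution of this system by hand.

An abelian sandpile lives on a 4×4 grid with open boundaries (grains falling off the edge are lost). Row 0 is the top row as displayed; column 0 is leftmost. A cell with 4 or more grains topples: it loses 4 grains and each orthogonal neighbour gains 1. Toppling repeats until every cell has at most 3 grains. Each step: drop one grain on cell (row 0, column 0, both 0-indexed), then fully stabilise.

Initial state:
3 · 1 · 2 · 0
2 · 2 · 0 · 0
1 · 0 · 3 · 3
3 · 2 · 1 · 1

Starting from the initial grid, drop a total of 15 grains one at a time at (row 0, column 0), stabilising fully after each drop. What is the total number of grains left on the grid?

step 0: 3 · 1 · 2 · 0
2 · 2 · 0 · 0
1 · 0 · 3 · 3
3 · 2 · 1 · 1
step 1: 0 · 2 · 2 · 0
3 · 2 · 0 · 0
1 · 0 · 3 · 3
3 · 2 · 1 · 1
step 2: 1 · 2 · 2 · 0
3 · 2 · 0 · 0
1 · 0 · 3 · 3
3 · 2 · 1 · 1
step 3: 2 · 2 · 2 · 0
3 · 2 · 0 · 0
1 · 0 · 3 · 3
3 · 2 · 1 · 1
step 4: 3 · 2 · 2 · 0
3 · 2 · 0 · 0
1 · 0 · 3 · 3
3 · 2 · 1 · 1
step 5: 1 · 3 · 2 · 0
0 · 3 · 0 · 0
2 · 0 · 3 · 3
3 · 2 · 1 · 1
step 6: 2 · 3 · 2 · 0
0 · 3 · 0 · 0
2 · 0 · 3 · 3
3 · 2 · 1 · 1
step 7: 3 · 3 · 2 · 0
0 · 3 · 0 · 0
2 · 0 · 3 · 3
3 · 2 · 1 · 1
step 8: 1 · 1 · 3 · 0
2 · 0 · 1 · 0
2 · 1 · 3 · 3
3 · 2 · 1 · 1
step 9: 2 · 1 · 3 · 0
2 · 0 · 1 · 0
2 · 1 · 3 · 3
3 · 2 · 1 · 1
step 10: 3 · 1 · 3 · 0
2 · 0 · 1 · 0
2 · 1 · 3 · 3
3 · 2 · 1 · 1
step 11: 0 · 2 · 3 · 0
3 · 0 · 1 · 0
2 · 1 · 3 · 3
3 · 2 · 1 · 1
step 12: 1 · 2 · 3 · 0
3 · 0 · 1 · 0
2 · 1 · 3 · 3
3 · 2 · 1 · 1
step 13: 2 · 2 · 3 · 0
3 · 0 · 1 · 0
2 · 1 · 3 · 3
3 · 2 · 1 · 1
step 14: 3 · 2 · 3 · 0
3 · 0 · 1 · 0
2 · 1 · 3 · 3
3 · 2 · 1 · 1
step 15: 1 · 3 · 3 · 0
0 · 1 · 1 · 0
3 · 1 · 3 · 3
3 · 2 · 1 · 1

26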